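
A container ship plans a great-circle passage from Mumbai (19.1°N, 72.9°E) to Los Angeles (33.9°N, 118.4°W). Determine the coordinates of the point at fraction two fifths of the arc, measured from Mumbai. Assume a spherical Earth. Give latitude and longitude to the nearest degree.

≈ (67°N, 96°E)

Convert each endpoint to a unit vector on the sphere (x = cos φ cos λ, y = cos φ sin λ, z = sin φ).
The central angle between the endpoints is δ = arccos(p₁·p₂) ≈ 2.198 rad (125.9°).
Interpolate at f = 2/5 with slerp weights a = sin((1−f)δ)/sin δ ≈ 1.196, b = sin(fδ)/sin δ ≈ 0.951.
p = a·p₁ + b·p₂ ≈ (-0.043, 0.386, 0.922); φ = arcsin(p_z) ≈ 67.17°, λ = atan2(p_y, p_x) ≈ 96.39°.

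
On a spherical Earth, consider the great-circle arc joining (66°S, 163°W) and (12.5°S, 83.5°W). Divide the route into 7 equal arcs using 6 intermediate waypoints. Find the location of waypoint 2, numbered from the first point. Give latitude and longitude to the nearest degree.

≈ (57°S, 121°W)

From cos δ = sin φ₁ sin φ₂ + cos φ₁ cos φ₂ cos Δλ, the central angle is δ ≈ 1.297 rad (74.3°).
Interpolate at f = 2/7 with slerp weights a = sin((1−f)δ)/sin δ ≈ 0.830, b = sin(fδ)/sin δ ≈ 0.376.
p = a·p₁ + b·p₂ ≈ (-0.281, -0.464, -0.840); φ = arcsin(p_z) ≈ -57.15°, λ = atan2(p_y, p_x) ≈ -121.26°.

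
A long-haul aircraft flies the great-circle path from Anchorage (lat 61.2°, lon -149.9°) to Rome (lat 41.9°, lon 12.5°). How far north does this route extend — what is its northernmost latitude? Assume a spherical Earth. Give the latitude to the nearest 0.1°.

≈ 83.6°

The great circle lies in the plane with unit normal n̂ = (p₁ × p₂)/|p₁ × p₂|.
Here n̂_z ≈ +0.112; the vertex latitude is φ_max = arccos|n̂_z| ≈ 83.6°.
Check via Clairaut: cos φ_max = |cos φ₁| · sin C = cos(61.2°)·sin(13.4°) ≈ 0.112, again giving ≈ 83.6°.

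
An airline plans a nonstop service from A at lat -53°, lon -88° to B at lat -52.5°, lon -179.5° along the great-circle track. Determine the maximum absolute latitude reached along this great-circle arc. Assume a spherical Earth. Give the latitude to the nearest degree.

The great circle lies in the plane with unit normal n̂ = (p₁ × p₂)/|p₁ × p₂|.
Here n̂_z ≈ -0.469; the vertex latitude is φ_max = arccos|n̂_z| ≈ 62.1°.
Check via Clairaut: cos φ_max = |cos φ₁| · sin C = cos(53.0°)·sin(128.9°) ≈ 0.469, again giving ≈ 62.1°.

≈ -62°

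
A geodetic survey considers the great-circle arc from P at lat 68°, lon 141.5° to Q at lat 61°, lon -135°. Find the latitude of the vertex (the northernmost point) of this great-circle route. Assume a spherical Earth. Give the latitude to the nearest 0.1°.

≈ 71.0°

The great circle lies in the plane with unit normal n̂ = (p₁ × p₂)/|p₁ × p₂|.
Here n̂_z ≈ +0.325; the vertex latitude is φ_max = arccos|n̂_z| ≈ 71.0°.
Check via Clairaut: cos φ_max = |cos φ₁| · sin C = cos(68.0°)·sin(60.1°) ≈ 0.325, again giving ≈ 71.0°.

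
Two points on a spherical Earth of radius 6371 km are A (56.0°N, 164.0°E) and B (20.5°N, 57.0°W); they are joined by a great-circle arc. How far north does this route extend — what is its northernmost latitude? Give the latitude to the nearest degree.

≈ 70°N

The great circle lies in the plane with unit normal n̂ = (p₁ × p₂)/|p₁ × p₂|.
Here n̂_z ≈ +0.346; the vertex latitude is φ_max = arccos|n̂_z| ≈ 69.8°.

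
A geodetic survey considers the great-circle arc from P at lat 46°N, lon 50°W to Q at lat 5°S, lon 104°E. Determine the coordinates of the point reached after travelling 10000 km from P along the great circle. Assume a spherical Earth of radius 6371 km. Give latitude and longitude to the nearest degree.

≈ lat 34°N, lon 84°E

Convert each endpoint to a unit vector on the sphere (x = cos φ cos λ, y = cos φ sin λ, z = sin φ).
The central angle between the endpoints is δ = arccos(p₁·p₂) ≈ 2.325 rad (133.2°). The total great-circle distance is δ·R ≈ 2.325 × 6371 ≈ 14812 km, so the target fraction is f = 10000/14812 ≈ 0.675.
Interpolate at f ≈ 0.675 with slerp weights a = sin((1−f)δ)/sin δ ≈ 0.941, b = sin(fδ)/sin δ ≈ 1.372.
p = a·p₁ + b·p₂ ≈ (0.089, 0.826, 0.557); φ = arcsin(p_z) ≈ 33.85°, λ = atan2(p_y, p_x) ≈ 83.83°.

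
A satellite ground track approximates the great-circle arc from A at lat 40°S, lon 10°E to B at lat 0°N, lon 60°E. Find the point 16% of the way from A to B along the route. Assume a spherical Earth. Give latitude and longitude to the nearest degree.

From cos δ = sin φ₁ sin φ₂ + cos φ₁ cos φ₂ cos Δλ, the central angle is δ ≈ 1.056 rad (60.5°).
Interpolate at f = 0.16 with slerp weights a = sin((1−f)δ)/sin δ ≈ 0.891, b = sin(fδ)/sin δ ≈ 0.193.
p = a·p₁ + b·p₂ ≈ (0.768, 0.286, -0.572); φ = arcsin(p_z) ≈ -34.92°, λ = atan2(p_y, p_x) ≈ 20.40°.

≈ lat 35°S, lon 20°E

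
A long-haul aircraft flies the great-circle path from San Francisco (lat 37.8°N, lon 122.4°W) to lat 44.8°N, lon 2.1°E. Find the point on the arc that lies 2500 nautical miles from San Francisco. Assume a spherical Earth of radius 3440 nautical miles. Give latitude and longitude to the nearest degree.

≈ lat 62°N, lon 66°W

Write both endpoints as unit vectors p₁, p₂ with components (cos φ cos λ, cos φ sin λ, sin φ).
The central angle between the endpoints is δ = arccos(p₁·p₂) ≈ 1.456 rad (83.4°). The total great-circle distance is δ·R ≈ 1.456 × 3440 ≈ 5009 nmi, so the target fraction is f = 2500/5009 ≈ 0.499.
Interpolate at f ≈ 0.499 with slerp weights a = sin((1−f)δ)/sin δ ≈ 0.671, b = sin(fδ)/sin δ ≈ 0.669.
p = a·p₁ + b·p₂ ≈ (0.190, -0.430, 0.882); φ = arcsin(p_z) ≈ 61.94°, λ = atan2(p_y, p_x) ≈ -66.15°.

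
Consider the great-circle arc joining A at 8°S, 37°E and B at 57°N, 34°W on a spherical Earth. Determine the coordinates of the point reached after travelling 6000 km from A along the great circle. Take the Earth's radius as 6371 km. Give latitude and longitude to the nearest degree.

≈ 37°N, 5°E

Convert each endpoint to a unit vector on the sphere (x = cos φ cos λ, y = cos φ sin λ, z = sin φ).
The central angle between the endpoints is δ = arccos(p₁·p₂) ≈ 1.512 rad (86.6°). The total great-circle distance is δ·R ≈ 1.512 × 6371 ≈ 9632 km, so the target fraction is f = 6000/9632 ≈ 0.623.
Interpolate at f ≈ 0.623 with slerp weights a = sin((1−f)δ)/sin δ ≈ 0.541, b = sin(fδ)/sin δ ≈ 0.810.
p = a·p₁ + b·p₂ ≈ (0.793, 0.076, 0.604); φ = arcsin(p_z) ≈ 37.16°, λ = atan2(p_y, p_x) ≈ 5.44°.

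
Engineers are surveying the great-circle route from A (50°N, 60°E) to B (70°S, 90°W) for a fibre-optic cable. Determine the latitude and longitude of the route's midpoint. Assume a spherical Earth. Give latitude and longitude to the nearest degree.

Convert each endpoint to a unit vector on the sphere (x = cos φ cos λ, y = cos φ sin λ, z = sin φ).
The central angle between the endpoints is δ = arccos(p₁·p₂) ≈ 2.715 rad (155.5°).
Interpolate at f = 1/2 with slerp weights a = sin((1−f)δ)/sin δ ≈ 2.360, b = sin(fδ)/sin δ ≈ 2.360.
p = a·p₁ + b·p₂ ≈ (0.759, 0.507, -0.410); φ = arcsin(p_z) ≈ -24.19°, λ = atan2(p_y, p_x) ≈ 33.74°.

≈ (24°S, 34°E)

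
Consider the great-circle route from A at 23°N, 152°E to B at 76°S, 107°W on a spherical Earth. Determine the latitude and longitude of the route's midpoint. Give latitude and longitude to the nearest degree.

Convert each endpoint to a unit vector on the sphere (x = cos φ cos λ, y = cos φ sin λ, z = sin φ).
The central angle between the endpoints is δ = arccos(p₁·p₂) ≈ 2.006 rad (114.9°).
Interpolate at f = 1/2 with slerp weights a = sin((1−f)δ)/sin δ ≈ 0.930, b = sin(fδ)/sin δ ≈ 0.930.
p = a·p₁ + b·p₂ ≈ (-0.821, 0.187, -0.539); φ = arcsin(p_z) ≈ -32.61°, λ = atan2(p_y, p_x) ≈ 167.20°.

≈ 33°S, 167°E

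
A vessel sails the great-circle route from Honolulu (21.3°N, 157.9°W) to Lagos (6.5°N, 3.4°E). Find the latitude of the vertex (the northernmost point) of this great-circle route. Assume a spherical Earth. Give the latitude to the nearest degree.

The great circle lies in the plane with unit normal n̂ = (p₁ × p₂)/|p₁ × p₂|.
Here n̂_z ≈ +0.540; the vertex latitude is φ_max = arccos|n̂_z| ≈ 57.3°.
Check via Clairaut: cos φ_max = |cos φ₁| · sin C = cos(21.3°)·sin(35.5°) ≈ 0.540, again giving ≈ 57.3°.

≈ 57°N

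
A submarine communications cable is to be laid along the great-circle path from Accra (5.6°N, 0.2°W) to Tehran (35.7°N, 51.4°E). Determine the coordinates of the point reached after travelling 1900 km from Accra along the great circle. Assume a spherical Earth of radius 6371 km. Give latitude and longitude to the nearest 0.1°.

The haversine formula gives a central angle δ ≈ 0.978 rad (56.0°) between the endpoints. The total great-circle distance is δ·R ≈ 0.978 × 6371 ≈ 6229 km, so the target fraction is f = 1900/6229 ≈ 0.305.
Interpolate at f ≈ 0.305 with slerp weights a = sin((1−f)δ)/sin δ ≈ 0.758, b = sin(fδ)/sin δ ≈ 0.354.
p = a·p₁ + b·p₂ ≈ (0.934, 0.222, 0.281); φ = arcsin(p_z) ≈ 16.30°, λ = atan2(p_y, p_x) ≈ 13.39°.

≈ 16.3°N, 13.4°E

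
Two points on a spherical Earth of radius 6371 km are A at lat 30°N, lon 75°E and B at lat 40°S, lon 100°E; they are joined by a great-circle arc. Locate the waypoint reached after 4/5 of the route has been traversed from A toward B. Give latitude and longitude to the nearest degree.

Convert each endpoint to a unit vector on the sphere (x = cos φ cos λ, y = cos φ sin λ, z = sin φ).
The central angle between the endpoints is δ = arccos(p₁·p₂) ≈ 1.287 rad (73.7°).
Interpolate at f = 4/5 with slerp weights a = sin((1−f)δ)/sin δ ≈ 0.265, b = sin(fδ)/sin δ ≈ 0.893.
p = a·p₁ + b·p₂ ≈ (-0.059, 0.895, -0.441); φ = arcsin(p_z) ≈ -26.19°, λ = atan2(p_y, p_x) ≈ 93.79°.

≈ lat 26°S, lon 94°E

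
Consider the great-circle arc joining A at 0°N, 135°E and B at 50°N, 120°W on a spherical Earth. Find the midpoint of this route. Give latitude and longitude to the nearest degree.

Write both endpoints as unit vectors p₁, p₂ with components (cos φ cos λ, cos φ sin λ, sin φ).
The central angle between the endpoints is δ = arccos(p₁·p₂) ≈ 1.738 rad (99.6°).
Interpolate at f = 1/2 with slerp weights a = sin((1−f)δ)/sin δ ≈ 0.774, b = sin(fδ)/sin δ ≈ 0.774.
p = a·p₁ + b·p₂ ≈ (-0.797, 0.117, 0.593); φ = arcsin(p_z) ≈ 36.39°, λ = atan2(p_y, p_x) ≈ 171.68°.

≈ 36°N, 172°E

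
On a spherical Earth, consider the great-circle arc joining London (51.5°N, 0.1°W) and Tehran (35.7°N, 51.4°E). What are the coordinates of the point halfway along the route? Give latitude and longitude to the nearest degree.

≈ 47°N, 29°E

From cos δ = sin φ₁ sin φ₂ + cos φ₁ cos φ₂ cos Δλ, the central angle is δ ≈ 0.690 rad (39.5°).
Interpolate at f = 1/2 with slerp weights a = sin((1−f)δ)/sin δ ≈ 0.531, b = sin(fδ)/sin δ ≈ 0.531.
p = a·p₁ + b·p₂ ≈ (0.600, 0.337, 0.726); φ = arcsin(p_z) ≈ 46.54°, λ = atan2(p_y, p_x) ≈ 29.30°.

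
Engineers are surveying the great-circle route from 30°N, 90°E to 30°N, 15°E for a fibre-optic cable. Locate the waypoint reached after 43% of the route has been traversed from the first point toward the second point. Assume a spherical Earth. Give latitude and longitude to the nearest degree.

≈ 36°N, 58°E

Write both endpoints as unit vectors p₁, p₂ with components (cos φ cos λ, cos φ sin λ, sin φ).
The central angle between the endpoints is δ = arccos(p₁·p₂) ≈ 1.111 rad (63.6°).
Interpolate at f = 0.43 with slerp weights a = sin((1−f)δ)/sin δ ≈ 0.660, b = sin(fδ)/sin δ ≈ 0.513.
p = a·p₁ + b·p₂ ≈ (0.429, 0.687, 0.587); φ = arcsin(p_z) ≈ 35.92°, λ = atan2(p_y, p_x) ≈ 58.00°.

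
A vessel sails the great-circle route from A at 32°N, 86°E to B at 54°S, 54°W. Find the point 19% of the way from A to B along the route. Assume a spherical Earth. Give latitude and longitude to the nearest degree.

≈ 10°N, 68°E

Write both endpoints as unit vectors p₁, p₂ with components (cos φ cos λ, cos φ sin λ, sin φ).
The central angle between the endpoints is δ = arccos(p₁·p₂) ≈ 2.516 rad (144.2°).
Interpolate at f = 0.19 with slerp weights a = sin((1−f)δ)/sin δ ≈ 1.525, b = sin(fδ)/sin δ ≈ 0.785.
p = a·p₁ + b·p₂ ≈ (0.362, 0.916, 0.172); φ = arcsin(p_z) ≈ 9.93°, λ = atan2(p_y, p_x) ≈ 68.46°.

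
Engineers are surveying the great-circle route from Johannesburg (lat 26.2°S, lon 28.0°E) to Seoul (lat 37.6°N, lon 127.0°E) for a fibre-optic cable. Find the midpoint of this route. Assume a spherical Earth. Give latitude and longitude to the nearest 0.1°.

From cos δ = sin φ₁ sin φ₂ + cos φ₁ cos φ₂ cos Δλ, the central angle is δ ≈ 1.961 rad (112.4°).
Interpolate at f = 1/2 with slerp weights a = sin((1−f)δ)/sin δ ≈ 0.898, b = sin(fδ)/sin δ ≈ 0.898.
p = a·p₁ + b·p₂ ≈ (0.283, 0.947, 0.152); φ = arcsin(p_z) ≈ 8.71°, λ = atan2(p_y, p_x) ≈ 73.34°.

≈ lat 8.7°N, lon 73.3°E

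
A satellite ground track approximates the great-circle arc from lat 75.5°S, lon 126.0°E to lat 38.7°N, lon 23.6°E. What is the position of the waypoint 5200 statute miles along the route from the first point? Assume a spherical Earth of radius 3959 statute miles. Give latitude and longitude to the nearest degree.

Write both endpoints as unit vectors p₁, p₂ with components (cos φ cos λ, cos φ sin λ, sin φ).
The central angle between the endpoints is δ = arccos(p₁·p₂) ≈ 2.275 rad (130.3°). The total great-circle distance is δ·R ≈ 2.275 × 3959 ≈ 9006 mi, so the target fraction is f = 5200/9006 ≈ 0.577.
Interpolate at f ≈ 0.577 with slerp weights a = sin((1−f)δ)/sin δ ≈ 1.076, b = sin(fδ)/sin δ ≈ 1.269.
p = a·p₁ + b·p₂ ≈ (0.749, 0.614, -0.248); φ = arcsin(p_z) ≈ -14.37°, λ = atan2(p_y, p_x) ≈ 39.36°.

≈ lat 14°S, lon 39°E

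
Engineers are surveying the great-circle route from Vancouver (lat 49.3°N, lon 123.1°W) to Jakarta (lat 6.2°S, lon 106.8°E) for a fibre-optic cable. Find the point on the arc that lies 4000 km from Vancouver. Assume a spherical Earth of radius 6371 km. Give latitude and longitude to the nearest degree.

≈ lat 53°N, lon 178°E

Write both endpoints as unit vectors p₁, p₂ with components (cos φ cos λ, cos φ sin λ, sin φ).
The central angle between the endpoints is δ = arccos(p₁·p₂) ≈ 2.094 rad (120.0°). The total great-circle distance is δ·R ≈ 2.094 × 6371 ≈ 13339 km, so the target fraction is f = 4000/13339 ≈ 0.300.
Interpolate at f ≈ 0.300 with slerp weights a = sin((1−f)δ)/sin δ ≈ 1.148, b = sin(fδ)/sin δ ≈ 0.678.
p = a·p₁ + b·p₂ ≈ (-0.604, 0.018, 0.797); φ = arcsin(p_z) ≈ 52.85°, λ = atan2(p_y, p_x) ≈ 178.27°.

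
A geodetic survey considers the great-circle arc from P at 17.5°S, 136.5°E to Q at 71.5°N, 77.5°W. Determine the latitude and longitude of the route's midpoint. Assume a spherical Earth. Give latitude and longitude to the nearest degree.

≈ 42°N, 151°E

Write both endpoints as unit vectors p₁, p₂ with components (cos φ cos λ, cos φ sin λ, sin φ).
The central angle between the endpoints is δ = arccos(p₁·p₂) ≈ 2.137 rad (122.4°).
Interpolate at f = 1/2 with slerp weights a = sin((1−f)δ)/sin δ ≈ 1.038, b = sin(fδ)/sin δ ≈ 1.038.
p = a·p₁ + b·p₂ ≈ (-0.647, 0.360, 0.672); φ = arcsin(p_z) ≈ 42.25°, λ = atan2(p_y, p_x) ≈ 150.91°.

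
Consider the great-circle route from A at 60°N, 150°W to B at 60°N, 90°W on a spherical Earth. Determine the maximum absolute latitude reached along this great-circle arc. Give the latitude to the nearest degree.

≈ 63°N

The great circle lies in the plane with unit normal n̂ = (p₁ × p₂)/|p₁ × p₂|.
Here n̂_z ≈ +0.447; the vertex latitude is φ_max = arccos|n̂_z| ≈ 63.4°.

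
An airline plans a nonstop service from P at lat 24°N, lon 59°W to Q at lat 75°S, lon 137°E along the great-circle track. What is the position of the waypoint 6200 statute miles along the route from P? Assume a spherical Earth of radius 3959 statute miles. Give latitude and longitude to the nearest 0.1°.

≈ lat 65.2°S, lon 71.5°W

From cos δ = sin φ₁ sin φ₂ + cos φ₁ cos φ₂ cos Δλ, the central angle is δ ≈ 2.240 rad (128.3°). The total great-circle distance is δ·R ≈ 2.240 × 3959 ≈ 8867 mi, so the target fraction is f = 6200/8867 ≈ 0.699.
Interpolate at f ≈ 0.699 with slerp weights a = sin((1−f)δ)/sin δ ≈ 0.795, b = sin(fδ)/sin δ ≈ 1.275.
p = a·p₁ + b·p₂ ≈ (0.133, -0.398, -0.908); φ = arcsin(p_z) ≈ -65.21°, λ = atan2(p_y, p_x) ≈ -71.52°.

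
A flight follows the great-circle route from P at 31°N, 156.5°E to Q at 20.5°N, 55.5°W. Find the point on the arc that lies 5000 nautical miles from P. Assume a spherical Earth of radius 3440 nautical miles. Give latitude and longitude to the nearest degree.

The haversine formula gives a central angle δ ≈ 2.095 rad (120.0°) between the endpoints. The total great-circle distance is δ·R ≈ 2.095 × 3440 ≈ 7207 nmi, so the target fraction is f = 5000/7207 ≈ 0.694.
Interpolate at f ≈ 0.694 with slerp weights a = sin((1−f)δ)/sin δ ≈ 0.691, b = sin(fδ)/sin δ ≈ 1.147.
p = a·p₁ + b·p₂ ≈ (0.065, -0.649, 0.758); φ = arcsin(p_z) ≈ 49.27°, λ = atan2(p_y, p_x) ≈ -84.26°.

≈ 49°N, 84°W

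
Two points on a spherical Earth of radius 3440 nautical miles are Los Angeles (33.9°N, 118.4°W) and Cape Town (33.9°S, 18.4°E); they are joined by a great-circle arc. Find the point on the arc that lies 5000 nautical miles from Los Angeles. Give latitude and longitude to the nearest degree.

Convert each endpoint to a unit vector on the sphere (x = cos φ cos λ, y = cos φ sin λ, z = sin φ).
The central angle between the endpoints is δ = arccos(p₁·p₂) ≈ 2.521 rad (144.4°). The total great-circle distance is δ·R ≈ 2.521 × 3440 ≈ 8671 nmi, so the target fraction is f = 5000/8671 ≈ 0.577.
Interpolate at f ≈ 0.577 with slerp weights a = sin((1−f)δ)/sin δ ≈ 1.505, b = sin(fδ)/sin δ ≈ 1.707.
p = a·p₁ + b·p₂ ≈ (0.750, -0.652, -0.112); φ = arcsin(p_z) ≈ -6.46°, λ = atan2(p_y, p_x) ≈ -40.99°.

≈ (6°S, 41°W)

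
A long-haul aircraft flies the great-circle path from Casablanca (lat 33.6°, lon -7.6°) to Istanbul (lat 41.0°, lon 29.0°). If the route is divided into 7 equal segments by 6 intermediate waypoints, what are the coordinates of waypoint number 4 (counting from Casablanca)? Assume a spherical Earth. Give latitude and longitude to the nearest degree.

Convert each endpoint to a unit vector on the sphere (x = cos φ cos λ, y = cos φ sin λ, z = sin φ).
The central angle between the endpoints is δ = arccos(p₁·p₂) ≈ 0.520 rad (29.8°).
Interpolate at f = 4/7 with slerp weights a = sin((1−f)δ)/sin δ ≈ 0.445, b = sin(fδ)/sin δ ≈ 0.589.
p = a·p₁ + b·p₂ ≈ (0.756, 0.167, 0.633); φ = arcsin(p_z) ≈ 39.25°, λ = atan2(p_y, p_x) ≈ 12.42°.

≈ lat 39°, lon 12°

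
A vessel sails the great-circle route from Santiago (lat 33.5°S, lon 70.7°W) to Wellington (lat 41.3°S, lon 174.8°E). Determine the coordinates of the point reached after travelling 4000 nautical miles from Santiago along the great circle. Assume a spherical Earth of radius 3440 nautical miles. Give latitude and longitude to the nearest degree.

Write both endpoints as unit vectors p₁, p₂ with components (cos φ cos λ, cos φ sin λ, sin φ).
The central angle between the endpoints is δ = arccos(p₁·p₂) ≈ 1.466 rad (84.0°). The total great-circle distance is δ·R ≈ 1.466 × 3440 ≈ 5043 nmi, so the target fraction is f = 4000/5043 ≈ 0.793.
Interpolate at f ≈ 0.793 with slerp weights a = sin((1−f)δ)/sin δ ≈ 0.300, b = sin(fδ)/sin δ ≈ 0.923.
p = a·p₁ + b·p₂ ≈ (-0.608, -0.174, -0.775); φ = arcsin(p_z) ≈ -50.80°, λ = atan2(p_y, p_x) ≈ -164.06°.

≈ lat 51°S, lon 164°W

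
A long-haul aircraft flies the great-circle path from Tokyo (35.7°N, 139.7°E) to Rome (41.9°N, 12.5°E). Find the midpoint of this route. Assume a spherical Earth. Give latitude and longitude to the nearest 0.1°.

Convert each endpoint to a unit vector on the sphere (x = cos φ cos λ, y = cos φ sin λ, z = sin φ).
The central angle between the endpoints is δ = arccos(p₁·p₂) ≈ 1.547 rad (88.6°).
Interpolate at f = 1/2 with slerp weights a = sin((1−f)δ)/sin δ ≈ 0.699, b = sin(fδ)/sin δ ≈ 0.699.
p = a·p₁ + b·p₂ ≈ (0.075, 0.480, 0.874); φ = arcsin(p_z) ≈ 60.96°, λ = atan2(p_y, p_x) ≈ 81.11°.

≈ 61.0°N, 81.1°E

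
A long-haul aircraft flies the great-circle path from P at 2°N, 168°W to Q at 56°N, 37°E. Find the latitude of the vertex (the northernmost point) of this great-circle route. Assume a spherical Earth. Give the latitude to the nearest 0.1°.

The great circle lies in the plane with unit normal n̂ = (p₁ × p₂)/|p₁ × p₂|.
Here n̂_z ≈ -0.269; the vertex latitude is φ_max = arccos|n̂_z| ≈ 74.4°.
Check via Clairaut: cos φ_max = |cos φ₁| · sin C = cos(2.0°)·sin(15.6°) ≈ 0.269, again giving ≈ 74.4°.

≈ 74.4°N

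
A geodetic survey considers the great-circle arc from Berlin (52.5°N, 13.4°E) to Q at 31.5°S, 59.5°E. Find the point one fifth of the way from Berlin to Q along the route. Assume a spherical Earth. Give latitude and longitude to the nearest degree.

Write both endpoints as unit vectors p₁, p₂ with components (cos φ cos λ, cos φ sin λ, sin φ).
The central angle between the endpoints is δ = arccos(p₁·p₂) ≈ 1.625 rad (93.1°).
Interpolate at f = 1/5 with slerp weights a = sin((1−f)δ)/sin δ ≈ 0.965, b = sin(fδ)/sin δ ≈ 0.320.
p = a·p₁ + b·p₂ ≈ (0.710, 0.371, 0.599); φ = arcsin(p_z) ≈ 36.76°, λ = atan2(p_y, p_x) ≈ 27.60°.

≈ 37°N, 28°E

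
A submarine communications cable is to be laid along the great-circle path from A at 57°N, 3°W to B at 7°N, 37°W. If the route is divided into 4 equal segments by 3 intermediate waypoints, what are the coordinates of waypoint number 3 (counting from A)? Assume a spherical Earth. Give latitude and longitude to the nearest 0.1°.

From cos δ = sin φ₁ sin φ₂ + cos φ₁ cos φ₂ cos Δλ, the central angle is δ ≈ 0.988 rad (56.6°).
Interpolate at f = 3/4 with slerp weights a = sin((1−f)δ)/sin δ ≈ 0.293, b = sin(fδ)/sin δ ≈ 0.808.
p = a·p₁ + b·p₂ ≈ (0.800, -0.491, 0.344); φ = arcsin(p_z) ≈ 20.13°, λ = atan2(p_y, p_x) ≈ -31.55°.

≈ 20.1°N, 31.5°W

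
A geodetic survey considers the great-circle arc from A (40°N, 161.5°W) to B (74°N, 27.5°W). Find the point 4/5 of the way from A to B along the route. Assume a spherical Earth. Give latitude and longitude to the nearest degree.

From cos δ = sin φ₁ sin φ₂ + cos φ₁ cos φ₂ cos Δλ, the central angle is δ ≈ 1.080 rad (61.9°).
Interpolate at f = 4/5 with slerp weights a = sin((1−f)δ)/sin δ ≈ 0.243, b = sin(fδ)/sin δ ≈ 0.862.
p = a·p₁ + b·p₂ ≈ (0.034, -0.169, 0.985); φ = arcsin(p_z) ≈ 80.08°, λ = atan2(p_y, p_x) ≈ -78.53°.

≈ (80°N, 79°W)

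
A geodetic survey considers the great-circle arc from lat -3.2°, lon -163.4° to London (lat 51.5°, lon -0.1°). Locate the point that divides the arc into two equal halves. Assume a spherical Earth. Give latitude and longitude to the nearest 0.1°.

Convert each endpoint to a unit vector on the sphere (x = cos φ cos λ, y = cos φ sin λ, z = sin φ).
The central angle between the endpoints is δ = arccos(p₁·p₂) ≈ 2.264 rad (129.7°).
Interpolate at f = 1/2 with slerp weights a = sin((1−f)δ)/sin δ ≈ 1.177, b = sin(fδ)/sin δ ≈ 1.177.
p = a·p₁ + b·p₂ ≈ (-0.393, -0.337, 0.855); φ = arcsin(p_z) ≈ 58.80°, λ = atan2(p_y, p_x) ≈ -139.42°.

≈ lat 58.8°, lon -139.4°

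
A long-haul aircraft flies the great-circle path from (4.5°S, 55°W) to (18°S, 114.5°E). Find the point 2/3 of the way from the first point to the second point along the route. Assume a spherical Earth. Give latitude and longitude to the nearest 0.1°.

≈ (59.8°S, 71.9°E)

Convert each endpoint to a unit vector on the sphere (x = cos φ cos λ, y = cos φ sin λ, z = sin φ).
The central angle between the endpoints is δ = arccos(p₁·p₂) ≈ 2.709 rad (155.2°).
Interpolate at f = 2/3 with slerp weights a = sin((1−f)δ)/sin δ ≈ 1.874, b = sin(fδ)/sin δ ≈ 2.321.
p = a·p₁ + b·p₂ ≈ (0.156, 0.478, -0.864); φ = arcsin(p_z) ≈ -59.80°, λ = atan2(p_y, p_x) ≈ 71.89°.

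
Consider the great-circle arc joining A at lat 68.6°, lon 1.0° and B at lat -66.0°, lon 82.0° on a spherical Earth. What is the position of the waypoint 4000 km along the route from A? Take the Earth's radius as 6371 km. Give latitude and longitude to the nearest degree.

Convert each endpoint to a unit vector on the sphere (x = cos φ cos λ, y = cos φ sin λ, z = sin φ).
The central angle between the endpoints is δ = arccos(p₁·p₂) ≈ 2.545 rad (145.8°). The total great-circle distance is δ·R ≈ 2.545 × 6371 ≈ 16215 km, so the target fraction is f = 4000/16215 ≈ 0.247.
Interpolate at f ≈ 0.247 with slerp weights a = sin((1−f)δ)/sin δ ≈ 1.675, b = sin(fδ)/sin δ ≈ 1.046.
p = a·p₁ + b·p₂ ≈ (0.670, 0.432, 0.604); φ = arcsin(p_z) ≈ 37.14°, λ = atan2(p_y, p_x) ≈ 32.80°.

≈ lat 37°, lon 33°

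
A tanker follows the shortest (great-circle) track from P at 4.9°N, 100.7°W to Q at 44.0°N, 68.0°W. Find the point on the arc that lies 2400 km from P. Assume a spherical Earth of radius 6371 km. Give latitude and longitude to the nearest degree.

The haversine formula gives a central angle δ ≈ 0.847 rad (48.5°) between the endpoints. The total great-circle distance is δ·R ≈ 0.847 × 6371 ≈ 5394 km, so the target fraction is f = 2400/5394 ≈ 0.445.
Interpolate at f ≈ 0.445 with slerp weights a = sin((1−f)δ)/sin δ ≈ 0.605, b = sin(fδ)/sin δ ≈ 0.491.
p = a·p₁ + b·p₂ ≈ (0.020, -0.919, 0.393); φ = arcsin(p_z) ≈ 23.13°, λ = atan2(p_y, p_x) ≈ -88.72°.

≈ 23°N, 89°W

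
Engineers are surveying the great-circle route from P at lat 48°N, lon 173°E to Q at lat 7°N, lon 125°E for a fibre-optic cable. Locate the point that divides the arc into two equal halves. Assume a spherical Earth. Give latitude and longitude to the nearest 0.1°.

Convert each endpoint to a unit vector on the sphere (x = cos φ cos λ, y = cos φ sin λ, z = sin φ).
The central angle between the endpoints is δ = arccos(p₁·p₂) ≈ 1.006 rad (57.7°).
Interpolate at f = 1/2 with slerp weights a = sin((1−f)δ)/sin δ ≈ 0.571, b = sin(fδ)/sin δ ≈ 0.571.
p = a·p₁ + b·p₂ ≈ (-0.704, 0.511, 0.494); φ = arcsin(p_z) ≈ 29.58°, λ = atan2(p_y, p_x) ≈ 144.05°.

≈ lat 29.6°N, lon 144.0°E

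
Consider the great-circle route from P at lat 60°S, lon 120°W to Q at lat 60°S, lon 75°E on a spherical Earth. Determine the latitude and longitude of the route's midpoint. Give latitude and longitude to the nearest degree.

Convert each endpoint to a unit vector on the sphere (x = cos φ cos λ, y = cos φ sin λ, z = sin φ).
The central angle between the endpoints is δ = arccos(p₁·p₂) ≈ 1.037 rad (59.4°).
Interpolate at f = 1/2 with slerp weights a = sin((1−f)δ)/sin δ ≈ 0.576, b = sin(fδ)/sin δ ≈ 0.576.
p = a·p₁ + b·p₂ ≈ (-0.069, 0.029, -0.997); φ = arcsin(p_z) ≈ -85.69°, λ = atan2(p_y, p_x) ≈ 157.50°.

≈ lat 86°S, lon 157°E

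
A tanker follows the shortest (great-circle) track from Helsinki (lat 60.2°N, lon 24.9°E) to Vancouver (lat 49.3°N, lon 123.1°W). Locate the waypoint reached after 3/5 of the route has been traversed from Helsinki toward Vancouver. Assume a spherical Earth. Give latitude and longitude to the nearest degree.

Write both endpoints as unit vectors p₁, p₂ with components (cos φ cos λ, cos φ sin λ, sin φ).
The central angle between the endpoints is δ = arccos(p₁·p₂) ≈ 1.178 rad (67.5°).
Interpolate at f = 3/5 with slerp weights a = sin((1−f)δ)/sin δ ≈ 0.491, b = sin(fδ)/sin δ ≈ 0.703.
p = a·p₁ + b·p₂ ≈ (-0.029, -0.281, 0.959); φ = arcsin(p_z) ≈ 73.58°, λ = atan2(p_y, p_x) ≈ -95.85°.

≈ lat 74°N, lon 96°W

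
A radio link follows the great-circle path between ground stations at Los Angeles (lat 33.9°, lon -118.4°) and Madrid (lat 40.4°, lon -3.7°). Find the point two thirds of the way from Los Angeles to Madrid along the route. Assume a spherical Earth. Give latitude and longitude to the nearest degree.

The haversine formula gives a central angle δ ≈ 1.473 rad (84.4°) between the endpoints.
Interpolate at f = 2/3 with slerp weights a = sin((1−f)δ)/sin δ ≈ 0.474, b = sin(fδ)/sin δ ≈ 0.836.
p = a·p₁ + b·p₂ ≈ (0.448, -0.387, 0.806); φ = arcsin(p_z) ≈ 53.70°, λ = atan2(p_y, p_x) ≈ -40.82°.

≈ lat 54°, lon -41°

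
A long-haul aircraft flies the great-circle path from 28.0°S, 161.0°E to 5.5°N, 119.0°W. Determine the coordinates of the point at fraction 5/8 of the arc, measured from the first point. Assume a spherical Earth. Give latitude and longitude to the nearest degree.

From cos δ = sin φ₁ sin φ₂ + cos φ₁ cos φ₂ cos Δλ, the central angle is δ ≈ 1.463 rad (83.8°).
Interpolate at f = 5/8 with slerp weights a = sin((1−f)δ)/sin δ ≈ 0.525, b = sin(fδ)/sin δ ≈ 0.797.
p = a·p₁ + b·p₂ ≈ (-0.822, -0.543, -0.170); φ = arcsin(p_z) ≈ -9.78°, λ = atan2(p_y, p_x) ≈ -146.57°.

≈ 10°S, 147°W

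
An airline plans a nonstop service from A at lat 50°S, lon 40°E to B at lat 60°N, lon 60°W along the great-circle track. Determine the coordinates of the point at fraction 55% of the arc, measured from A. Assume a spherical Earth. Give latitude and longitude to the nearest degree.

Write both endpoints as unit vectors p₁, p₂ with components (cos φ cos λ, cos φ sin λ, sin φ).
The central angle between the endpoints is δ = arccos(p₁·p₂) ≈ 2.373 rad (136.0°).
Interpolate at f = 0.55 with slerp weights a = sin((1−f)δ)/sin δ ≈ 1.261, b = sin(fδ)/sin δ ≈ 1.389.
p = a·p₁ + b·p₂ ≈ (0.968, -0.080, 0.237); φ = arcsin(p_z) ≈ 13.69°, λ = atan2(p_y, p_x) ≈ -4.74°.

≈ lat 14°N, lon 5°W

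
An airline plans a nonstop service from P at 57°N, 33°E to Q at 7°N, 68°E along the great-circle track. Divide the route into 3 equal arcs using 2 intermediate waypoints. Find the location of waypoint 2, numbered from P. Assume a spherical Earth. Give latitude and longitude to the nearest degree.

Write both endpoints as unit vectors p₁, p₂ with components (cos φ cos λ, cos φ sin λ, sin φ).
The central angle between the endpoints is δ = arccos(p₁·p₂) ≈ 0.994 rad (57.0°).
Interpolate at f = 2/3 with slerp weights a = sin((1−f)δ)/sin δ ≈ 0.388, b = sin(fδ)/sin δ ≈ 0.734.
p = a·p₁ + b·p₂ ≈ (0.450, 0.791, 0.415); φ = arcsin(p_z) ≈ 24.52°, λ = atan2(p_y, p_x) ≈ 60.34°.

≈ 25°N, 60°E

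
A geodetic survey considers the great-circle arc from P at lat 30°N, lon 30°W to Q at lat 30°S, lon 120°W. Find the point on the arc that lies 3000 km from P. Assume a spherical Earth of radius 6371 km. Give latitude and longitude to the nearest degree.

From cos δ = sin φ₁ sin φ₂ + cos φ₁ cos φ₂ cos Δλ, the central angle is δ ≈ 1.823 rad (104.5°). The total great-circle distance is δ·R ≈ 1.823 × 6371 ≈ 11617 km, so the target fraction is f = 3000/11617 ≈ 0.258.
Interpolate at f ≈ 0.258 with slerp weights a = sin((1−f)δ)/sin δ ≈ 1.008, b = sin(fδ)/sin δ ≈ 0.469.
p = a·p₁ + b·p₂ ≈ (0.553, -0.788, 0.270); φ = arcsin(p_z) ≈ 15.66°, λ = atan2(p_y, p_x) ≈ -54.92°.

≈ lat 16°N, lon 55°W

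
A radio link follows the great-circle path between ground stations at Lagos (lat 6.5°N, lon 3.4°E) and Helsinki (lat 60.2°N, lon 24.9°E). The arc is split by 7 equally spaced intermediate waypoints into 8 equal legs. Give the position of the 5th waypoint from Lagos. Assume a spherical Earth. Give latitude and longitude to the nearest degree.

Write both endpoints as unit vectors p₁, p₂ with components (cos φ cos λ, cos φ sin λ, sin φ).
The central angle between the endpoints is δ = arccos(p₁·p₂) ≈ 0.979 rad (56.1°).
Interpolate at f = 5/8 with slerp weights a = sin((1−f)δ)/sin δ ≈ 0.433, b = sin(fδ)/sin δ ≈ 0.692.
p = a·p₁ + b·p₂ ≈ (0.741, 0.170, 0.650); φ = arcsin(p_z) ≈ 40.51°, λ = atan2(p_y, p_x) ≈ 12.94°.

≈ lat 41°N, lon 13°E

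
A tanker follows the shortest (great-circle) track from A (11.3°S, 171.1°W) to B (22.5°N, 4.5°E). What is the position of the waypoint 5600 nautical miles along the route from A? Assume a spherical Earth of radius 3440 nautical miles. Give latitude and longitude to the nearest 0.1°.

≈ (68.6°N, 101.6°W)

Write both endpoints as unit vectors p₁, p₂ with components (cos φ cos λ, cos φ sin λ, sin φ).
The central angle between the endpoints is δ = arccos(p₁·p₂) ≈ 2.933 rad (168.0°). The total great-circle distance is δ·R ≈ 2.933 × 3440 ≈ 10089 nmi, so the target fraction is f = 5600/10089 ≈ 0.555.
Interpolate at f ≈ 0.555 with slerp weights a = sin((1−f)δ)/sin δ ≈ 4.655, b = sin(fδ)/sin δ ≈ 4.817.
p = a·p₁ + b·p₂ ≈ (-0.073, -0.357, 0.931); φ = arcsin(p_z) ≈ 68.62°, λ = atan2(p_y, p_x) ≈ -101.63°.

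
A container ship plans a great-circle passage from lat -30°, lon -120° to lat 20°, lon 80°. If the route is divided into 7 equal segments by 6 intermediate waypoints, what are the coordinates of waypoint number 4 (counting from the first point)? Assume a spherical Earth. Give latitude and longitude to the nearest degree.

From cos δ = sin φ₁ sin φ₂ + cos φ₁ cos φ₂ cos Δλ, the central angle is δ ≈ 2.781 rad (159.3°).
Interpolate at f = 4/7 with slerp weights a = sin((1−f)δ)/sin δ ≈ 2.634, b = sin(fδ)/sin δ ≈ 2.835.
p = a·p₁ + b·p₂ ≈ (-0.678, 0.648, -0.348); φ = arcsin(p_z) ≈ -20.34°, λ = atan2(p_y, p_x) ≈ 136.31°.

≈ lat -20°, lon 136°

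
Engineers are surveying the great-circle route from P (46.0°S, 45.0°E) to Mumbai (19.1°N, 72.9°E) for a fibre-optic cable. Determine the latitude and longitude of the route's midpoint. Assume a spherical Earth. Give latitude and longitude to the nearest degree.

≈ (14°S, 61°E)

Write both endpoints as unit vectors p₁, p₂ with components (cos φ cos λ, cos φ sin λ, sin φ).
The central angle between the endpoints is δ = arccos(p₁·p₂) ≈ 1.219 rad (69.8°).
Interpolate at f = 1/2 with slerp weights a = sin((1−f)δ)/sin δ ≈ 0.610, b = sin(fδ)/sin δ ≈ 0.610.
p = a·p₁ + b·p₂ ≈ (0.469, 0.850, -0.239); φ = arcsin(p_z) ≈ -13.83°, λ = atan2(p_y, p_x) ≈ 61.12°.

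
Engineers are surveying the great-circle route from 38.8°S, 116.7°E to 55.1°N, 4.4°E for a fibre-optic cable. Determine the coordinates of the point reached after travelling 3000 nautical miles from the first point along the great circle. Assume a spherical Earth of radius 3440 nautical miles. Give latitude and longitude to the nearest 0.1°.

Convert each endpoint to a unit vector on the sphere (x = cos φ cos λ, y = cos φ sin λ, z = sin φ).
The central angle between the endpoints is δ = arccos(p₁·p₂) ≈ 2.323 rad (133.1°). The total great-circle distance is δ·R ≈ 2.323 × 3440 ≈ 7990 nmi, so the target fraction is f = 3000/7990 ≈ 0.375.
Interpolate at f ≈ 0.375 with slerp weights a = sin((1−f)δ)/sin δ ≈ 1.359, b = sin(fδ)/sin δ ≈ 1.048.
p = a·p₁ + b·p₂ ≈ (0.122, 0.992, 0.008); φ = arcsin(p_z) ≈ 0.46°, λ = atan2(p_y, p_x) ≈ 82.99°.

≈ 0.5°N, 83.0°E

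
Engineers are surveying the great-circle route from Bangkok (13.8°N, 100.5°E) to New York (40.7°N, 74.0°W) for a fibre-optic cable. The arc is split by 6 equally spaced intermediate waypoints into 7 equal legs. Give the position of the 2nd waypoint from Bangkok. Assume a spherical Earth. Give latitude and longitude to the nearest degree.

The haversine formula gives a central angle δ ≈ 2.186 rad (125.3°) between the endpoints.
Interpolate at f = 2/7 with slerp weights a = sin((1−f)δ)/sin δ ≈ 1.225, b = sin(fδ)/sin δ ≈ 0.716.
p = a·p₁ + b·p₂ ≈ (-0.067, 0.647, 0.759); φ = arcsin(p_z) ≈ 49.39°, λ = atan2(p_y, p_x) ≈ 95.91°.

≈ (49°N, 96°E)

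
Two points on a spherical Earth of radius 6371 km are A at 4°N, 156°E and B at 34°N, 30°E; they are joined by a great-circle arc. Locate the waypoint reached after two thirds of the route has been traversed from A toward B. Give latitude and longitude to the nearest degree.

≈ 41°N, 79°E

Write both endpoints as unit vectors p₁, p₂ with components (cos φ cos λ, cos φ sin λ, sin φ).
The central angle between the endpoints is δ = arccos(p₁·p₂) ≈ 2.034 rad (116.6°).
Interpolate at f = 2/3 with slerp weights a = sin((1−f)δ)/sin δ ≈ 0.701, b = sin(fδ)/sin δ ≈ 1.092.
p = a·p₁ + b·p₂ ≈ (0.145, 0.737, 0.660); φ = arcsin(p_z) ≈ 41.28°, λ = atan2(p_y, p_x) ≈ 78.87°.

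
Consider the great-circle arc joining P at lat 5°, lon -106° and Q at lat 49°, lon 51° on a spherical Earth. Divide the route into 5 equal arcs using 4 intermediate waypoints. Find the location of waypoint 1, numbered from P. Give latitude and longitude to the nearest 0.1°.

The haversine formula gives a central angle δ ≈ 2.136 rad (122.4°) between the endpoints.
Interpolate at f = 1/5 with slerp weights a = sin((1−f)δ)/sin δ ≈ 1.173, b = sin(fδ)/sin δ ≈ 0.491.
p = a·p₁ + b·p₂ ≈ (-0.119, -0.873, 0.473); φ = arcsin(p_z) ≈ 28.21°, λ = atan2(p_y, p_x) ≈ -97.79°.

≈ lat 28.2°, lon -97.8°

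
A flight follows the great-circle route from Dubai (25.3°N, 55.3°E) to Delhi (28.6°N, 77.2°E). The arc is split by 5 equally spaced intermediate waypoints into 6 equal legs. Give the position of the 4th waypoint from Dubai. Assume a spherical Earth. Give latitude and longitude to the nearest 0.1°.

Convert each endpoint to a unit vector on the sphere (x = cos φ cos λ, y = cos φ sin λ, z = sin φ).
The central angle between the endpoints is δ = arccos(p₁·p₂) ≈ 0.345 rad (19.8°).
Interpolate at f = 4/6 with slerp weights a = sin((1−f)δ)/sin δ ≈ 0.339, b = sin(fδ)/sin δ ≈ 0.674.
p = a·p₁ + b·p₂ ≈ (0.306, 0.829, 0.468); φ = arcsin(p_z) ≈ 27.88°, λ = atan2(p_y, p_x) ≈ 69.76°.

≈ 27.9°N, 69.8°E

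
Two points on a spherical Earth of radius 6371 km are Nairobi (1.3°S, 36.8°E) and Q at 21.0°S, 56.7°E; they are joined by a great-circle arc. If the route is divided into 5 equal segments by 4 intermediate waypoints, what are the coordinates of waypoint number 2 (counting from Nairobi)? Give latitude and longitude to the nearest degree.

Write both endpoints as unit vectors p₁, p₂ with components (cos φ cos λ, cos φ sin λ, sin φ).
The central angle between the endpoints is δ = arccos(p₁·p₂) ≈ 0.483 rad (27.7°).
Interpolate at f = 2/5 with slerp weights a = sin((1−f)δ)/sin δ ≈ 0.615, b = sin(fδ)/sin δ ≈ 0.413.
p = a·p₁ + b·p₂ ≈ (0.704, 0.691, -0.162); φ = arcsin(p_z) ≈ -9.33°, λ = atan2(p_y, p_x) ≈ 44.45°.

≈ 9°S, 44°E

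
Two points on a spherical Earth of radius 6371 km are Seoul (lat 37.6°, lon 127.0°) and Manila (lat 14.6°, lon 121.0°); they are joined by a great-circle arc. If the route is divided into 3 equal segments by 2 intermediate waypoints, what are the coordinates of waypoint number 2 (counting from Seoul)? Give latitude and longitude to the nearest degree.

≈ lat 22°, lon 123°

Write both endpoints as unit vectors p₁, p₂ with components (cos φ cos λ, cos φ sin λ, sin φ).
The central angle between the endpoints is δ = arccos(p₁·p₂) ≈ 0.412 rad (23.6°).
Interpolate at f = 2/3 with slerp weights a = sin((1−f)δ)/sin δ ≈ 0.342, b = sin(fδ)/sin δ ≈ 0.677.
p = a·p₁ + b·p₂ ≈ (-0.501, 0.778, 0.379); φ = arcsin(p_z) ≈ 22.29°, λ = atan2(p_y, p_x) ≈ 122.75°.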